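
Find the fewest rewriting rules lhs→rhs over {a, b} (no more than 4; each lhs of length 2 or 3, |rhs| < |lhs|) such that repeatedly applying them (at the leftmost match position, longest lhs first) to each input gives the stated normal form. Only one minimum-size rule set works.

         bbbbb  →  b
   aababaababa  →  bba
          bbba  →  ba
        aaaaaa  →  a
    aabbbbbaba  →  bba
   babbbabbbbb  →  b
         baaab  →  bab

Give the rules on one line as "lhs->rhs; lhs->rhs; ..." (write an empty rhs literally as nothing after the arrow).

  | bbbbb => bbb => b
  | aababaababa => ababaababa => bbaababa => bbababa => bbbba => bba
  | bbba => ba
  | aaaaaa => aaaaa => aaaa => aaa => aa => a

aa->a; aba->b; bbb->b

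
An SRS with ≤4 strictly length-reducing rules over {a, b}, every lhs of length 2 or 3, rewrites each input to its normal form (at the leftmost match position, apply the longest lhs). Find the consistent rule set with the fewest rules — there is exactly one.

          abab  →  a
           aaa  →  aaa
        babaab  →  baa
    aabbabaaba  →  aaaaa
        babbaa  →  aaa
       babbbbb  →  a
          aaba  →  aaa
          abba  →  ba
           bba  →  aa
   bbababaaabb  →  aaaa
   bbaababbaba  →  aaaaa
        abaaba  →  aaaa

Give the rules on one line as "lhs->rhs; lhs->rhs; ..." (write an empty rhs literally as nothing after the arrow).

ab->; aba->aa; bb->a

  | abab => aab => a
  | aaa
  | babaab => baaab => baa
  | aabbabaaba => ababaaba => aabaaba => aaaaba => aaaaa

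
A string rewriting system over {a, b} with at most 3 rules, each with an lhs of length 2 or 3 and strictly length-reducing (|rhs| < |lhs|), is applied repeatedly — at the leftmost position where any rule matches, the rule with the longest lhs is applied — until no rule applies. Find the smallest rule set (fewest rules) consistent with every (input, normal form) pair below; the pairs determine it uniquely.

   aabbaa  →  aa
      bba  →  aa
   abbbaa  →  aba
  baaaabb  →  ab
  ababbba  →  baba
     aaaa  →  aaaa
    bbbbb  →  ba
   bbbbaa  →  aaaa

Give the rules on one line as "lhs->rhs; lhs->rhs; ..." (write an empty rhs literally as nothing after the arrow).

  | aabbaa => babaa => baab => abb => aa
  | bba => aa
  | abbbaa => aabaa => baaa => aba
  | baaaabb => abaabb => aabbb => babb => baa => ab

aab->ba; baa->ab; bb->a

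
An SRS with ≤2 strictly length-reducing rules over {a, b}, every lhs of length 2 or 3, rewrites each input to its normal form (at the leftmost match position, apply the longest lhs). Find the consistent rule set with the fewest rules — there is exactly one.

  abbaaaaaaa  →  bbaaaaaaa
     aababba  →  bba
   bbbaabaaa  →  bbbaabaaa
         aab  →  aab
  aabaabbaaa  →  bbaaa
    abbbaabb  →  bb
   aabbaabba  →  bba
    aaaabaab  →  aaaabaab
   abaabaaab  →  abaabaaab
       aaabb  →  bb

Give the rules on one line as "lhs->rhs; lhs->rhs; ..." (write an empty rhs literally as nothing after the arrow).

  | abbaaaaaaa => bbaaaaaaa
  | aababba => aaabba => aabba => abba => bba
  | bbbaabaaa
  | aab

abb->bb; bab->ab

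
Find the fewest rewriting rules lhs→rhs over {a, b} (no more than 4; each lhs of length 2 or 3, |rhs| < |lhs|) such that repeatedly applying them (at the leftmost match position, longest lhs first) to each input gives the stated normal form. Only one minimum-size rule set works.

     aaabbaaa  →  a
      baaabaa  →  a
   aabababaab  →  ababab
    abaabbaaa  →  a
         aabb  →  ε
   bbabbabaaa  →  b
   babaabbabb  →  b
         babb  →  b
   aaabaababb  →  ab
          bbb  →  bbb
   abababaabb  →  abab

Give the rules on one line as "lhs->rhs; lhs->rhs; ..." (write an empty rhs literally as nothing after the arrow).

  | aaabbaaa => aabbaaa => abbaaa => aaa => aa => a
  | baaabaa => abaa => a
  | aabababaab => abababaab => ababab
  | abaabbaaa => abbaaa => aaa => aa => a

aa->a; abb->; baa->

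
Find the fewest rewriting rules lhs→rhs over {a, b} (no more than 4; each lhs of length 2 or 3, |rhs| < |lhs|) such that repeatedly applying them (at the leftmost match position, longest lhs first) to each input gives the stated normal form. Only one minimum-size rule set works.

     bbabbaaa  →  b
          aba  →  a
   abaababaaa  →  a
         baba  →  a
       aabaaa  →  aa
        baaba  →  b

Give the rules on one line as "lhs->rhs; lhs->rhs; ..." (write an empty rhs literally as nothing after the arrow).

  | bbabbaaa => bbaaa => bba => b
  | aba => a
  | abaababaaa => abbabaaa => abaaa => aba => a
  | baba => a

ba->; baa->b; bab->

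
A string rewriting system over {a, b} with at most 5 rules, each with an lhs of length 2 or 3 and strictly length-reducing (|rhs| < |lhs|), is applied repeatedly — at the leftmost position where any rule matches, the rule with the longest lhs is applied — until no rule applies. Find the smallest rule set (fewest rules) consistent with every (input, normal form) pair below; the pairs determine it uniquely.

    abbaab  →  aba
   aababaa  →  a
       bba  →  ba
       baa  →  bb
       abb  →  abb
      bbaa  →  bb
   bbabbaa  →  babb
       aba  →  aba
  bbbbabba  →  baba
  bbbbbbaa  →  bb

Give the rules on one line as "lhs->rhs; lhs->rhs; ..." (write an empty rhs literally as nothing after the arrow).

  | abbaab => abaab => aba
  | aababaa => aabaa => aaa => a
  | bba => ba
  | baa => bb

aa->b; aaa->a; aab->a; bba->ba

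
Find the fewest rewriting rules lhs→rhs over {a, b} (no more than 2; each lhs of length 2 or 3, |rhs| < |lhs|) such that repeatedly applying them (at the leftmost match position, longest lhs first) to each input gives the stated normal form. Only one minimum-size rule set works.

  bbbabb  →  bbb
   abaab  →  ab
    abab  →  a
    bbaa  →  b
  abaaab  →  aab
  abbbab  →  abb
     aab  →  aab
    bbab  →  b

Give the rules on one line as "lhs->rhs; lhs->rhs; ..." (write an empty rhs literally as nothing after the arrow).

baa->; bab->

  | bbbabb => bbb
  | abaab => ab
  | abab => a
  | bbaa => b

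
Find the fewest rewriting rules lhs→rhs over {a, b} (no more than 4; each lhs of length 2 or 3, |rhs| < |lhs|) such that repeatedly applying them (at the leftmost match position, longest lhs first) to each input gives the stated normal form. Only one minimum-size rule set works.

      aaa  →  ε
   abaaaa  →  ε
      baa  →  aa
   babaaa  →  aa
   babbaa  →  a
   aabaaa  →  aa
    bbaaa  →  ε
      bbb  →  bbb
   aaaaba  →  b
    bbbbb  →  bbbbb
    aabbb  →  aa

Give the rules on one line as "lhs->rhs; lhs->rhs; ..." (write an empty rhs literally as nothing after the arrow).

aaa->; aab->aa; aba->b; ba->a

  | aaa => ε
  | abaaaa => baaa => aaa => ε
  | baa => aa
  | babaaa => abaaa => baa => aa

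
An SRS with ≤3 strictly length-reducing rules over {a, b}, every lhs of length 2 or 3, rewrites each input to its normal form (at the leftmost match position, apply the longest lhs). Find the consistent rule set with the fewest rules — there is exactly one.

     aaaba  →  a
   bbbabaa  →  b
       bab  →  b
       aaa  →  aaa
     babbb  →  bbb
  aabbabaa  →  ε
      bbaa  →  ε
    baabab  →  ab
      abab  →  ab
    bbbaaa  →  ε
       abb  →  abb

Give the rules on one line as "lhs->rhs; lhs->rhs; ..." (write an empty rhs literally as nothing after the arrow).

aab->b; ba->

  | aaaba => aba => a
  | bbbabaa => bbbaa => bba => b
  | bab => b
  | aaa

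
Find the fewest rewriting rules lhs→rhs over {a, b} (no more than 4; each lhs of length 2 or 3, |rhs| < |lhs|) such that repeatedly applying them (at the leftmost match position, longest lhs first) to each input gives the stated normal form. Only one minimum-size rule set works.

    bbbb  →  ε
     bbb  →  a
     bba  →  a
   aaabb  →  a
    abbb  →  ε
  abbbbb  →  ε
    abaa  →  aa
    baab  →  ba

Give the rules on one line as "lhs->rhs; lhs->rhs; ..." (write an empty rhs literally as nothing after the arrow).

ab->; bb->; bbb->a

  | bbbb => ab => ε
  | bbb => a
  | bba => a
  | aaabb => aab => a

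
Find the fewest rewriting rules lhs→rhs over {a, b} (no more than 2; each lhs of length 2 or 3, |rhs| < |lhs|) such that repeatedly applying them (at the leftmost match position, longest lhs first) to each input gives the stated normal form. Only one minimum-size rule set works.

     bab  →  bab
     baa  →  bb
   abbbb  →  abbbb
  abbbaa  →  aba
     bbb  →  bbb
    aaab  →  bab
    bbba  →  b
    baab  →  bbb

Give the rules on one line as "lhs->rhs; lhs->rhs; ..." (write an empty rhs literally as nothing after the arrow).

  | bab
  | baa => bb
  | abbbb
  | abbbaa => aba

aa->b; bba->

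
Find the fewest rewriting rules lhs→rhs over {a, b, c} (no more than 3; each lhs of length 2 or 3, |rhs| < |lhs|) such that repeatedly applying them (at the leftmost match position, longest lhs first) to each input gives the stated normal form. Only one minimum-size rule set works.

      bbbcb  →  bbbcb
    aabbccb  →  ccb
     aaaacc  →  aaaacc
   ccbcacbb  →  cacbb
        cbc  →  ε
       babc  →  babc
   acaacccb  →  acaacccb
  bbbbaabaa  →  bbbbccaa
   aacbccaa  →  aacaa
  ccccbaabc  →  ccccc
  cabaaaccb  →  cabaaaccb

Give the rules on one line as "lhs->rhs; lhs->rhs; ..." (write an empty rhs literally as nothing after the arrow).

aab->cc; cbc->

  | bbbcb
  | aabbccb => ccbccb => ccb
  | aaaacc
  | ccbcacbb => cacbb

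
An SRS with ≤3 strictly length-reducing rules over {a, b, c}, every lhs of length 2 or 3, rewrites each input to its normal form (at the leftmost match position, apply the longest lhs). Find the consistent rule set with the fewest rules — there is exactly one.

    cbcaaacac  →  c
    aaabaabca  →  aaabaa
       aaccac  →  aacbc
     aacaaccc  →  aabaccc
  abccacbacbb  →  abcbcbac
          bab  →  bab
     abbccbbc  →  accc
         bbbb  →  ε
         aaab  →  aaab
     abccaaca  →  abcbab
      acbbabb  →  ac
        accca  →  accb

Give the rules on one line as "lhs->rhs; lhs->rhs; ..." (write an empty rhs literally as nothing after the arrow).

bb->; bba->; ca->b

  | cbcaaacac => cbbaacac => cacac => bcac => bbc => c
  | aaabaabca => aaabaabb => aaabaa
  | aaccac => aacbc
  | aacaaccc => aabaccc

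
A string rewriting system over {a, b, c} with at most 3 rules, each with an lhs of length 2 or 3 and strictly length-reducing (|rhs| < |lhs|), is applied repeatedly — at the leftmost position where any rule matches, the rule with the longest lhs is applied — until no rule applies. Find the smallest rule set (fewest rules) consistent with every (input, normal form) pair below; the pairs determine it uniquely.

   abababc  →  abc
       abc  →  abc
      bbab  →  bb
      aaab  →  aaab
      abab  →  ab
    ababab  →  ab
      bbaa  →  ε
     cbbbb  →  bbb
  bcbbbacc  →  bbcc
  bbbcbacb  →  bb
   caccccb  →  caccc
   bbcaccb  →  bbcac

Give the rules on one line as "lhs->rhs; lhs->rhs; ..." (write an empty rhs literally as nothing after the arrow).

ba->; cb->

  | abababc => ababc => abc
  | abc
  | bbab => bb
  | aaab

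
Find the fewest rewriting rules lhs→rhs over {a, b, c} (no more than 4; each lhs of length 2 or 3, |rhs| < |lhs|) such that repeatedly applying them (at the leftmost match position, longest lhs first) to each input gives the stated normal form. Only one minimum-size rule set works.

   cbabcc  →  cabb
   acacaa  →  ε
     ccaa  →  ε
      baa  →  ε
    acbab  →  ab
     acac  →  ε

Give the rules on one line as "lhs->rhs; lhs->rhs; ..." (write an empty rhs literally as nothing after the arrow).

aa->; ac->; ba->a; cc->b

  | cbabcc => cabcc => cabb
  | acacaa => acaa => aa => ε
  | ccaa => baa => aa => ε
  | baa => aa => ε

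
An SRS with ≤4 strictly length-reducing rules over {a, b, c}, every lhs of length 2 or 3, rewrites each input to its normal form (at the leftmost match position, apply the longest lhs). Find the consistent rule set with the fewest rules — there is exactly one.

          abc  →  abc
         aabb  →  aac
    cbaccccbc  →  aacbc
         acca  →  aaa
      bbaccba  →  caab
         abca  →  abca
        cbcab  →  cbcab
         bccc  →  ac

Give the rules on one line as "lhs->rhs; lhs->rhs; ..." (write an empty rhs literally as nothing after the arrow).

ba->b; bb->c; bcc->cc; cc->a

  | abc
  | aabb => aac
  | cbaccccbc => cbccccbc => cccccbc => acccbc => aacbc
  | acca => aaa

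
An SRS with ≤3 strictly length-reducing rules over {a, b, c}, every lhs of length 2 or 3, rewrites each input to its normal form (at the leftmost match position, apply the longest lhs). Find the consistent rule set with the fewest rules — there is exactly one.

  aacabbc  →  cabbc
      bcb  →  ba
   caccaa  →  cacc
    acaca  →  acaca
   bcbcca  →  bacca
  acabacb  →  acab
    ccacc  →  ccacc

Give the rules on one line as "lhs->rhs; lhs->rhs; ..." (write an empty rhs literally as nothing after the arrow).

aa->; cb->a

  | aacabbc => cabbc
  | bcb => ba
  | caccaa => cacc
  | acaca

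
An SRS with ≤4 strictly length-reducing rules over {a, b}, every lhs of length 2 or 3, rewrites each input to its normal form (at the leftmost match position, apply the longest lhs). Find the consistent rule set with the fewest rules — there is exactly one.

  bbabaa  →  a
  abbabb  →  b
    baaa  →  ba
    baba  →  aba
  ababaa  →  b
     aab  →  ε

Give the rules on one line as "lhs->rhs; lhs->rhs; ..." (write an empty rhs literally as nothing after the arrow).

aa->b; aaa->a; bab->ab; bb->

  | bbabaa => abaa => abb => a
  | abbabb => aabb => bbb => b
  | baaa => ba
  | baba => aba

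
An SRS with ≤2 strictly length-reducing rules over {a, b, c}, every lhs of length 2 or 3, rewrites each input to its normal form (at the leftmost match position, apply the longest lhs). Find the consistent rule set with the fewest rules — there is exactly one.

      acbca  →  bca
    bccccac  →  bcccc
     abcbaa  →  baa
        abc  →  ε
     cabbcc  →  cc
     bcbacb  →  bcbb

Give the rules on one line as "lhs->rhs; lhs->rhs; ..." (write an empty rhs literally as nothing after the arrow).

  | acbca => bca
  | bccccac => bcccc
  | abcbaa => acbaa => baa
  | abc => ac => ε

ab->a; ac->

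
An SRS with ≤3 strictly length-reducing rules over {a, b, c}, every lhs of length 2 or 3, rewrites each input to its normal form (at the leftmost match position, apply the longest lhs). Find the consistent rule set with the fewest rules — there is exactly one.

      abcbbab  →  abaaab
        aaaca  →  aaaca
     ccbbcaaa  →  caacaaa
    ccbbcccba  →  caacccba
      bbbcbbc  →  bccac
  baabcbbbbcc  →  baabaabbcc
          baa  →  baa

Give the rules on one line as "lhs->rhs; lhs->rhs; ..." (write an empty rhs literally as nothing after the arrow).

bba->cc; cbb->aa

  | abcbbab => abaaab
  | aaaca
  | ccbbcaaa => caacaaa
  | ccbbcccba => caacccba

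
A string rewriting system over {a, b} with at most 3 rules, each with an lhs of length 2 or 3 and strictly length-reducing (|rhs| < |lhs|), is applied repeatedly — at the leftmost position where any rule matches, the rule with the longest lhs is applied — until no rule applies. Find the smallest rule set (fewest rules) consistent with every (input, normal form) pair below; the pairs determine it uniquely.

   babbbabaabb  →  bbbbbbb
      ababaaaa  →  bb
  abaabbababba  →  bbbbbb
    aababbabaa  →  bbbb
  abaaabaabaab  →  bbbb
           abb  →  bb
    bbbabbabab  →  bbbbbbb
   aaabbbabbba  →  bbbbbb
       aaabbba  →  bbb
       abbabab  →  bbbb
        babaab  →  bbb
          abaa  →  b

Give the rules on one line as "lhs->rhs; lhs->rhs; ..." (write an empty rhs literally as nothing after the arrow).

  | babbbabaabb => bbbbabaabb => bbbbbaabb => bbbbbabb => bbbbbbb
  | ababaaaa => babaaaa => bbaaaa => bbaaa => bbaa => bba => bb
  | abaabbababba => baabbababba => babbababba => bbbababba => bbbbabba => bbbbbba => bbbbbb
  | aababbabaa => ababbabaa => babbabaa => bbbabaa => bbbbaa => bbbba => bbbb

ab->b; ba->b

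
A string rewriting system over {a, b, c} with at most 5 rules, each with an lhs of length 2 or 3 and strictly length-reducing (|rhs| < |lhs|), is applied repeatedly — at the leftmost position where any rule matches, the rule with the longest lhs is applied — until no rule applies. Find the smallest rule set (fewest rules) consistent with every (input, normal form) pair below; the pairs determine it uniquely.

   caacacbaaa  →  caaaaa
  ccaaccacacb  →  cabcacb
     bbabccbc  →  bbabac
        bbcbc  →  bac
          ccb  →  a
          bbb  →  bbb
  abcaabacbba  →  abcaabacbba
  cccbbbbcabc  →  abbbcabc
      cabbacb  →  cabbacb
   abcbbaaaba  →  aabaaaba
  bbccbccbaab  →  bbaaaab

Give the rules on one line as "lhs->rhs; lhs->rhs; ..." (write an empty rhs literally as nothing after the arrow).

aca->b; bcb->a; cc->c; ccb->a

  | caacacbaaa => cabcbaaa => caaaaa
  | ccaaccacacb => caaccacacb => caacacacb => cabcacb
  | bbabccbc => bbabac
  | bbcbc => bac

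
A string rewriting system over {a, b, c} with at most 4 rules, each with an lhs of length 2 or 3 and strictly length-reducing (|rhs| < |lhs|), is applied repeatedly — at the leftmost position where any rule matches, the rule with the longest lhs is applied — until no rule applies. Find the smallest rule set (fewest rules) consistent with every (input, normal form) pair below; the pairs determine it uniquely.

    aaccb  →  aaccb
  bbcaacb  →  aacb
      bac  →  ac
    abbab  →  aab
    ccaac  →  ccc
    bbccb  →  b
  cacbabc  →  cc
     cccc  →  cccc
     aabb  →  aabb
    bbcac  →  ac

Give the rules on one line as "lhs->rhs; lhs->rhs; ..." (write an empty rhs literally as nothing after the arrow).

ba->a; bc->; ca->c

  | aaccb
  | bbcaacb => baacb => aacb
  | bac => ac
  | abbab => abab => aab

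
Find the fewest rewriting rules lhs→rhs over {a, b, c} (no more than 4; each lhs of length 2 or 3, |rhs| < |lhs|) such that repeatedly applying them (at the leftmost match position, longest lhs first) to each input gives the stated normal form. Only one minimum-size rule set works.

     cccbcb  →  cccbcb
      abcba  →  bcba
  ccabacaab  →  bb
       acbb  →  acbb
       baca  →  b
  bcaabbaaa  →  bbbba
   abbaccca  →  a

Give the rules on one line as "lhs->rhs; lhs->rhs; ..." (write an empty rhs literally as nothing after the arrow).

  | cccbcb
  | abcba => bcba
  | ccabacaab => cbacaab => caaab => aab => bb
  | acbb

aa->b; ab->b; bac->a; ca->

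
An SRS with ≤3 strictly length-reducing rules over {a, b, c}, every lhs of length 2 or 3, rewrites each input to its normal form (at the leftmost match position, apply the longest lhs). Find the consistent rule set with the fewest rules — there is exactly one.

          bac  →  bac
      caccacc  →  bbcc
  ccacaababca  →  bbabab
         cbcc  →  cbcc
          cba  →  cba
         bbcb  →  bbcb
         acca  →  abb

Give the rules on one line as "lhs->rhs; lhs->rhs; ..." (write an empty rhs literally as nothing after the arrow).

  | bac
  | caccacc => ccacc => bbcc
  | ccacaababca => bbcaababca => bbababca => bbabab
  | cbcc

ca->; cca->bb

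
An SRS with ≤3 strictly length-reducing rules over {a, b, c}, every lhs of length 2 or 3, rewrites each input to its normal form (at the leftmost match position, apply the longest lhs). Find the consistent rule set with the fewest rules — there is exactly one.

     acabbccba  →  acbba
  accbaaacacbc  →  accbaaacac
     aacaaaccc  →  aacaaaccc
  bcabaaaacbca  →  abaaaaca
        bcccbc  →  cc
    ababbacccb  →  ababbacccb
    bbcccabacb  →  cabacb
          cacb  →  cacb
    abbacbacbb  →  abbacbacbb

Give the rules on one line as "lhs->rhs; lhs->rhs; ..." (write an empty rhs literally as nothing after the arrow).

  | acabbccba => acabcba => acbba
  | accbaaacacbc => accbaaacac
  | aacaaaccc
  | bcabaaaacbca => abaaaacbca => abaaaaca

abc->b; bc->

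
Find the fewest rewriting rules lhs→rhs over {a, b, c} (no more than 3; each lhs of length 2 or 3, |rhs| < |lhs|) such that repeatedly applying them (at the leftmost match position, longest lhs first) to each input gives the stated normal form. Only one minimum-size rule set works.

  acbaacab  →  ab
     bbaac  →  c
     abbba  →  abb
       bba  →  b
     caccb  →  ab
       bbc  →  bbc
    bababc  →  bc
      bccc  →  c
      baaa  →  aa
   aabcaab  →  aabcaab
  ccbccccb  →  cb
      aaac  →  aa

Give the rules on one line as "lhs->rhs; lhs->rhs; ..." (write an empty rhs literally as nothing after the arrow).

ac->; ba->; cc->a

  | acbaacab => baacab => acab => ab
  | bbaac => bac => c
  | abbba => abb
  | bba => b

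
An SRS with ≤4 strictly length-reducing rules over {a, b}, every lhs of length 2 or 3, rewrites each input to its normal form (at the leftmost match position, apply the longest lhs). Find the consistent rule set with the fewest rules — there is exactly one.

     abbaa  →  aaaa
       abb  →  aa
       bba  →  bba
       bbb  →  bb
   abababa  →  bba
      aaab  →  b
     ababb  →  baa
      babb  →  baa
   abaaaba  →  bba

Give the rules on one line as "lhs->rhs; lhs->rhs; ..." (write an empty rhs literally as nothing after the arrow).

  | abbaa => aaaa
  | abb => aa
  | bba
  | bbb => bb

ab->b; abb->aa; bbb->bb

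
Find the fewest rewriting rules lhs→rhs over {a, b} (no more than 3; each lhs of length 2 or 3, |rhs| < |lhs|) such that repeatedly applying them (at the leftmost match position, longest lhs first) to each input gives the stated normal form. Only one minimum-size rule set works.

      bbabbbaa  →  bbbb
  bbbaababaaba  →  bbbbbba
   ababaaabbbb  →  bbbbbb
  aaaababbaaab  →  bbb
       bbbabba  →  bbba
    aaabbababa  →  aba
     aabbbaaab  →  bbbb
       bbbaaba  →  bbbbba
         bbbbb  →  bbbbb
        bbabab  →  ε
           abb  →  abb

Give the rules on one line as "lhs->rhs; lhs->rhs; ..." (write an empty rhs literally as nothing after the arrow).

  | bbabbbaa => bbbaa => bbbb
  | bbbaababaaba => bbbbbabaaba => bbbbaaba => bbbbbba
  | ababaaabbbb => aaaabbbb => baabbbb => bbbbbb
  | aaaababbaaab => baababbaaab => bbbabbaaab => bbbaaab => bbbbab => bbb

aa->b; bab->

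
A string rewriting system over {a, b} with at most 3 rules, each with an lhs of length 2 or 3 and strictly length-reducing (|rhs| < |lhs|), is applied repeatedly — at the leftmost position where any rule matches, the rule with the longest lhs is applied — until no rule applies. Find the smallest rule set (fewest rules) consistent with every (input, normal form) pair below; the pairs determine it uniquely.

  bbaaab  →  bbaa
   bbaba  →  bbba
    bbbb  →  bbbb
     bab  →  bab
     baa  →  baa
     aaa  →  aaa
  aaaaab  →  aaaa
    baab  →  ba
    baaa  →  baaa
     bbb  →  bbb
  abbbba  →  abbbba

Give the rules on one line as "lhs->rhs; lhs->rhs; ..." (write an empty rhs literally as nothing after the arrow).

aab->a; aba->ba

  | bbaaab => bbaa
  | bbaba => bbba
  | bbbb
  | bab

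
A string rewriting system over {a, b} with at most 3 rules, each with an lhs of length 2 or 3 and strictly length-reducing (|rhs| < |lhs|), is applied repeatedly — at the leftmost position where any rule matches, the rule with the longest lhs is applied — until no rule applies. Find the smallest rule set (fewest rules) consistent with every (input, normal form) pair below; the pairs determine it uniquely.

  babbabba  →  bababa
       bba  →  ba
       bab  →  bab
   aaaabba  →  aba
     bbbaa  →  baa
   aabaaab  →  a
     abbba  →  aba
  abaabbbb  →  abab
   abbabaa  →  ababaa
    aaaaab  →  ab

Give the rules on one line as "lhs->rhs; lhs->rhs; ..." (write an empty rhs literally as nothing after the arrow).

  | babbabba => bababba => bababa
  | bba => ba
  | bab
  | aaaabba => aabba => aba

aaa->a; aab->a; bb->b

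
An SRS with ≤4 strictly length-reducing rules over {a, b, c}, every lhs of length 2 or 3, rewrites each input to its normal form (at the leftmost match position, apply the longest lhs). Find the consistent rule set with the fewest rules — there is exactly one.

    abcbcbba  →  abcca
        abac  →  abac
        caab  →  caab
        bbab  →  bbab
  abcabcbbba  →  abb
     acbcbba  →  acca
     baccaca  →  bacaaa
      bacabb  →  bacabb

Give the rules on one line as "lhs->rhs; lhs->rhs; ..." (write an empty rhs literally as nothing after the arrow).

bca->b; cac->aa; cb->c

  | abcbcbba => abccbba => abccba => abcca
  | abac
  | caab
  | bbab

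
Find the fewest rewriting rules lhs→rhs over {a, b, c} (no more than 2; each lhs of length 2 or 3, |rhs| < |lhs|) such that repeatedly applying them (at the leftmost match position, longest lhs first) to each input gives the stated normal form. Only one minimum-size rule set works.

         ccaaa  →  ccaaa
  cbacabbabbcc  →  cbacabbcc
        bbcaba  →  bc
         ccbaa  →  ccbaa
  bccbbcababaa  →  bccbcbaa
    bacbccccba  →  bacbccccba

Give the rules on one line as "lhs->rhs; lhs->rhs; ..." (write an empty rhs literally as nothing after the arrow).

  | ccaaa
  | cbacabbabbcc => cbacabbcc
  | bbcaba => bcbba => bc
  | ccbaa

bba->; bca->cb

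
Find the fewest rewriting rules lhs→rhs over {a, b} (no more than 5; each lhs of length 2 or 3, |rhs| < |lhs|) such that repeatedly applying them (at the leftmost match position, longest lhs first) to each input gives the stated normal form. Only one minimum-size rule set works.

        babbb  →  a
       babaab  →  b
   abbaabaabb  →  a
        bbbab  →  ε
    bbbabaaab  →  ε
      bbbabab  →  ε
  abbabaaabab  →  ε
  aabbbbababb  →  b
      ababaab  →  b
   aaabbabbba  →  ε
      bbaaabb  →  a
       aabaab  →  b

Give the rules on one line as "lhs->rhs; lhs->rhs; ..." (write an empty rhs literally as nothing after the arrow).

  | babbb => abbb => bb => a
  | babaab => abaab => aab => b
  | abbaabaabb => baabaabb => aabaabb => baabb => aabb => bb => a
  | bbbab => abab => ab => ε

aa->; ab->; ba->a; bb->a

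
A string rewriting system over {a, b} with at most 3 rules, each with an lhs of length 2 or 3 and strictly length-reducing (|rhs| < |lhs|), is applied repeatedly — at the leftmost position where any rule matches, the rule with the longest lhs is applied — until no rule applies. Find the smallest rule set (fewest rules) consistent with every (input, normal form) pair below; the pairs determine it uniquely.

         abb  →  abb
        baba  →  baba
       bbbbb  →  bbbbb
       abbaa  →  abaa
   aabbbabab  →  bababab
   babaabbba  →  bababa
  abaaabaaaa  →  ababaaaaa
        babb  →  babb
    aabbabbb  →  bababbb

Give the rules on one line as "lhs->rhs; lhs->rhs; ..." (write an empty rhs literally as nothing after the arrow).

  | abb
  | baba
  | bbbbb
  | abbaa => abaa

aab->ba; bba->ba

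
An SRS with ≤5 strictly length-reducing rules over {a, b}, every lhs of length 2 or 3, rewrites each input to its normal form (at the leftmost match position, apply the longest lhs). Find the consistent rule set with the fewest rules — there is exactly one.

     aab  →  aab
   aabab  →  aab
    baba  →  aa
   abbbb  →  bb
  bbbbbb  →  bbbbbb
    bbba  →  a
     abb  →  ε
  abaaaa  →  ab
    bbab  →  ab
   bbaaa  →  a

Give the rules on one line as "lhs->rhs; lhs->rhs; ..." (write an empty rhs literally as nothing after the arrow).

aaa->aa; abb->; ba->a; baa->b

  | aab
  | aabab => aaab => aab
  | baba => aba => aa
  | abbbb => bb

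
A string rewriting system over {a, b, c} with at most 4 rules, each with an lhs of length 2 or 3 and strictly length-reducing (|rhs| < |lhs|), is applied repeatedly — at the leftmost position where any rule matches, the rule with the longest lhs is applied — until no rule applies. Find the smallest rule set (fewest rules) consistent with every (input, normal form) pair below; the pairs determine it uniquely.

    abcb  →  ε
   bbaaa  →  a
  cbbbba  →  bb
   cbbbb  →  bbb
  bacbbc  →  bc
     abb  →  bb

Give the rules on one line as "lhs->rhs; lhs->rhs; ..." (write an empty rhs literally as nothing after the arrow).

ab->b; ba->; cb->a

  | abcb => bcb => ba => ε
  | bbaaa => baa => a
  | cbbbba => abbba => bbba => bb
  | cbbbb => abbb => bbb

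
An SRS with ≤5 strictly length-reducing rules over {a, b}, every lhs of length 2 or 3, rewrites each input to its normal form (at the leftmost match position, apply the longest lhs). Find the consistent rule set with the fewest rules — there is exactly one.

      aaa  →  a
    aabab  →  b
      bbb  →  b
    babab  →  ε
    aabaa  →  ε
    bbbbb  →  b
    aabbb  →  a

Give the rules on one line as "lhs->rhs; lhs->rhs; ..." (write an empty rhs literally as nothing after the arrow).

aa->; aab->; ab->b; bb->a

  | aaa => a
  | aabab => ab => b
  | bbb => ab => b
  | babab => bbab => aab => ε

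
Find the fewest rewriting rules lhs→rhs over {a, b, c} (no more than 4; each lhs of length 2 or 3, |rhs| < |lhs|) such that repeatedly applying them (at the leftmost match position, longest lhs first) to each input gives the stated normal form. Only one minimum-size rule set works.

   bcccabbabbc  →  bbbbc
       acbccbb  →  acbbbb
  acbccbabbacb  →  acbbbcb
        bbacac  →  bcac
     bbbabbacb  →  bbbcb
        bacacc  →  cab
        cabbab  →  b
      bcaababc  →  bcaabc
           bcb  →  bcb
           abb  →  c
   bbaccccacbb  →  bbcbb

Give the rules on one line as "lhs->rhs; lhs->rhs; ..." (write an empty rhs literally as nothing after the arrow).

abb->c; ba->; cc->b

  | bcccabbabbc => bbcabbabbc => bbccabbc => bbbabbc => bbbbc
  | acbccbb => acbbbb
  | acbccbabbacb => acbbbabbacb => acbbbbacb => acbbbcb
  | bbacac => bcac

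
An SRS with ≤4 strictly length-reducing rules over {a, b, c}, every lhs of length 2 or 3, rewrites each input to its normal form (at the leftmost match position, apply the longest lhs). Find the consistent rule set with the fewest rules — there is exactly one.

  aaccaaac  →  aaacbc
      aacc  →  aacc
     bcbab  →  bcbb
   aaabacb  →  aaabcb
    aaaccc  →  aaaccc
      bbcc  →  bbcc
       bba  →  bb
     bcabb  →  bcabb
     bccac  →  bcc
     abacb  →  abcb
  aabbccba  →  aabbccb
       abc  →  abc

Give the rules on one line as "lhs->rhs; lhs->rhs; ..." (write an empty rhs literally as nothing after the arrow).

  | aaccaaac => aaacaac => aaacbc
  | aacc
  | bcbab => bcbb
  | aaabacb => aaabcb

ba->b; caa->cb; cca->ac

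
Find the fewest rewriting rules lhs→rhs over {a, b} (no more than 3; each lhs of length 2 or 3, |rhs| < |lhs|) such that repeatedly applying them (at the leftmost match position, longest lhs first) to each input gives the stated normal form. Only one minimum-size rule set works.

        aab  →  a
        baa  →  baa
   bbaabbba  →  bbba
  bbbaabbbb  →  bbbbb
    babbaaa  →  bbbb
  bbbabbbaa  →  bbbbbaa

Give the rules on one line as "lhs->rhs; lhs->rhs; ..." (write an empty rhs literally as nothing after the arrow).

  | aab => a
  | baa
  | bbaabbba => bbabba => bbba
  | bbbaabbbb => bbbabbb => bbbbb

aaa->bb; ab->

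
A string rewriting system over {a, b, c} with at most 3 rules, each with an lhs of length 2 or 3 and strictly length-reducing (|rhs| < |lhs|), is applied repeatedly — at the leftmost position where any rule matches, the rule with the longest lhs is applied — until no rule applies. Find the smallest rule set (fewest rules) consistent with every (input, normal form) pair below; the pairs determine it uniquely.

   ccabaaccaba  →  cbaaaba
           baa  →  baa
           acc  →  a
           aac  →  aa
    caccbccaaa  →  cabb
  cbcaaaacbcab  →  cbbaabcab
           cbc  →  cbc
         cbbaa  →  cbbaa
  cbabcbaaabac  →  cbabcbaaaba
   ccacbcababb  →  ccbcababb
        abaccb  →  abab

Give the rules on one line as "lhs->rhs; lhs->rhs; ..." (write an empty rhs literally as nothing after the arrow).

ac->a; caa->b; cca->c

  | ccabaaccaba => cbaaccaba => cbaacaba => cbaaaba
  | baa
  | acc => ac => a
  | aac => aa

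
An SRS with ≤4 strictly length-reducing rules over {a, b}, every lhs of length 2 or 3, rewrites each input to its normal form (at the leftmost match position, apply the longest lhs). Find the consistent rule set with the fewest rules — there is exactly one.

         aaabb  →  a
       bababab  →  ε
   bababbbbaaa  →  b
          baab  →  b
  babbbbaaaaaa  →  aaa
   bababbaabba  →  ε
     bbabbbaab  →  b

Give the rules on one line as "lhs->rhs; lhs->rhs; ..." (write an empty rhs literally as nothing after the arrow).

  | aaabb => aab => a
  | bababab => abab => bab => ε
  | bababbbbaaa => abbbbaaa => bbbbaaa => bbbaa => bba => b
  | baab => ab => b

aab->a; ab->b; ba->; bab->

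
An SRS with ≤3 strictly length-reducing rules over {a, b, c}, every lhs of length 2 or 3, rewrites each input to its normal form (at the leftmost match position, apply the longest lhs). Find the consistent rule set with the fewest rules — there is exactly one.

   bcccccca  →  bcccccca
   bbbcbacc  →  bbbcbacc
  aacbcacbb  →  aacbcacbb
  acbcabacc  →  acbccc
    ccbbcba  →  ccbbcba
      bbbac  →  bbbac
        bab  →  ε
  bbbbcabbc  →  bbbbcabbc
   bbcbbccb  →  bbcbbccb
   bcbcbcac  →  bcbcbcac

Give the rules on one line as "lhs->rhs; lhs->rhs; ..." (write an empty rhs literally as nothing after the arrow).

  | bcccccca
  | bbbcbacc
  | aacbcacbb
  | acbcabacc => acbccc

aba->; bab->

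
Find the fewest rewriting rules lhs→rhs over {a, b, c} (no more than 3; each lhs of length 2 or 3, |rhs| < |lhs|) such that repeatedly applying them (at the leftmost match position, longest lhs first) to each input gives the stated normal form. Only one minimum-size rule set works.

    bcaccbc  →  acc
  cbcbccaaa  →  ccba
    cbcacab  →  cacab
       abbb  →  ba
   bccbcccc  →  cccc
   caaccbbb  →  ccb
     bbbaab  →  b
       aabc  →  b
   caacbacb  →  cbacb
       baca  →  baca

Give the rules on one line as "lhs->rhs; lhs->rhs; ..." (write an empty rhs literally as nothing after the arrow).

  | bcaccbc => accbc => acc
  | cbcbccaaa => cbccaaa => ccaaa => ccba
  | cbcacab => cacab
  | abbb => aaa => ba

aa->b; bbb->aa; bc->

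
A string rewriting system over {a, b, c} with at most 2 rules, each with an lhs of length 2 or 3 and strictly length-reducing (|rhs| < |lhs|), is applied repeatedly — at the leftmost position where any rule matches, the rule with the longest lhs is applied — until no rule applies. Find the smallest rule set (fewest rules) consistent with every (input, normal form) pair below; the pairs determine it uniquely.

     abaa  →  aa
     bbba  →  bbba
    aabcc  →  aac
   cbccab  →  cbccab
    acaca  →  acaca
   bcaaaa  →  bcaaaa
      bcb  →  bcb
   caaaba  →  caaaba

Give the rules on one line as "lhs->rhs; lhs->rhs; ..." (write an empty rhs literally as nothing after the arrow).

  | abaa => aa
  | bbba
  | aabcc => aac
  | cbccab

abc->a; baa->a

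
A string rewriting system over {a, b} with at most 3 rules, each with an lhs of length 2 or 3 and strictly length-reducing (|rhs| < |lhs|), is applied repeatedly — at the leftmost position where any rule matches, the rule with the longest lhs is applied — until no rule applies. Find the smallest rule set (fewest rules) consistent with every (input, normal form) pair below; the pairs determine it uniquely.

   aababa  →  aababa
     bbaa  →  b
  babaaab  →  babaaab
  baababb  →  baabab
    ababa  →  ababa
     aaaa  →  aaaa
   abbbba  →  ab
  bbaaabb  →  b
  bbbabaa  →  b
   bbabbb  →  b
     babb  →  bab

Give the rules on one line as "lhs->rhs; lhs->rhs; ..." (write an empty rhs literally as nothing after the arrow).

  | aababa
  | bbaa => bba => bb => b
  | babaaab
  | baababb => baabab

bb->b; bba->bb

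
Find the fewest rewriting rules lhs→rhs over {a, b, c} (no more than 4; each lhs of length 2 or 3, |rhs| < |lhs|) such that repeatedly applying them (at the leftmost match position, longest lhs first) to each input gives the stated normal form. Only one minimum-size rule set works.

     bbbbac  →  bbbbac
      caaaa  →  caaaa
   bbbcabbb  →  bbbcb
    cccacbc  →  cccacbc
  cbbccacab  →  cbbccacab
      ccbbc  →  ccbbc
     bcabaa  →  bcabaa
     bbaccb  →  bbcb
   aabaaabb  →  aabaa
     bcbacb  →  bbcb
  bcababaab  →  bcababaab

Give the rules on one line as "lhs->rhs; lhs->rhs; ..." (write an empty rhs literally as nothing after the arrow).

  | bbbbac
  | caaaa
  | bbbcabbb => bbbcb
  | cccacbc

abb->; acc->c; cba->b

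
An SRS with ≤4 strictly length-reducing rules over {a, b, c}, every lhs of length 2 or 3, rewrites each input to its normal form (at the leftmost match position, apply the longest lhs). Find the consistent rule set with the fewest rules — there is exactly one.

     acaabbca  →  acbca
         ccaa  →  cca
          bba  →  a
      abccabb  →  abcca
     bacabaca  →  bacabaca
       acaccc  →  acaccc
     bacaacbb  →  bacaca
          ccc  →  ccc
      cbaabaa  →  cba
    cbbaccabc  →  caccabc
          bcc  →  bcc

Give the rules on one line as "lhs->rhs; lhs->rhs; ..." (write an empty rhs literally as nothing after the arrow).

  | acaabbca => acbca
  | ccaa => cca
  | bba => aa => a
  | abccabb => abccaa => abcca

aa->a; aab->; bb->a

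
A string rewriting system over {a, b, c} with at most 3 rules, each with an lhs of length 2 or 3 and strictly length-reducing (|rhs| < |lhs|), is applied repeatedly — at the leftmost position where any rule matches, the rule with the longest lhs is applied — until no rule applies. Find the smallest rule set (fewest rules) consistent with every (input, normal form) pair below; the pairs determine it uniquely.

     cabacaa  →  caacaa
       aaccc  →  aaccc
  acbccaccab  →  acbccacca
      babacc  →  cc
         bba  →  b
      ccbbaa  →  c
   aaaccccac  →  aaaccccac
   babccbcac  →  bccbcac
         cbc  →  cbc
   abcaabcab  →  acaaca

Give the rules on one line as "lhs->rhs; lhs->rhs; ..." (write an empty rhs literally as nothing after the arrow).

ab->a; ba->; cba->

  | cabacaa => caacaa
  | aaccc
  | acbccaccab => acbccacca
  | babacc => bacc => cc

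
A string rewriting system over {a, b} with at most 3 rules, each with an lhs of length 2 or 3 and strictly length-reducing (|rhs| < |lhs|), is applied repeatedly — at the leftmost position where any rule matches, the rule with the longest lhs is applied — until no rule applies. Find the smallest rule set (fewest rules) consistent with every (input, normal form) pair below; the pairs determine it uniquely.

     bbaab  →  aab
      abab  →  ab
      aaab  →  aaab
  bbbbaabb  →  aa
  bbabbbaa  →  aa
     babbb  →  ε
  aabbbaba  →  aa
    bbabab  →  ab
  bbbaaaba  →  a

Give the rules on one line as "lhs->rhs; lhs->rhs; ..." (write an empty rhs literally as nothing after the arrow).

  | bbaab => aab
  | abab => ab
  | aaab
  | bbbbaabb => bbaabb => aabb => aa

aba->a; ba->b; bb->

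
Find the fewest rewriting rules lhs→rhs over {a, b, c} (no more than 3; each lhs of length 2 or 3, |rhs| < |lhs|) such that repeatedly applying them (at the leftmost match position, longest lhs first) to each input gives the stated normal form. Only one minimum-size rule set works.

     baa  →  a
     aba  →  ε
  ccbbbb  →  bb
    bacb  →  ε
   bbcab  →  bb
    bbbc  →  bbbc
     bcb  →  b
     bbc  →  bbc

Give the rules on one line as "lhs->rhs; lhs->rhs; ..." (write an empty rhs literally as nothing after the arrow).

  | baa => a
  | aba => ba => ε
  | ccbbbb => cbbb => bb
  | bacb => cb => ε

ab->b; ba->; cb->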